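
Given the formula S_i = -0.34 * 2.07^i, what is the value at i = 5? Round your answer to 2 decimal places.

S_5 = -0.34 * 2.07^5 ≈ -0.34 * 38.006 ≈ -12.92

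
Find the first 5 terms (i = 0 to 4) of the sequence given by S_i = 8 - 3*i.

This is an arithmetic sequence.
i=0: S_0 = 8 + -3*0 = 8
i=1: S_1 = 8 + -3*1 = 5
i=2: S_2 = 8 + -3*2 = 2
i=3: S_3 = 8 + -3*3 = -1
i=4: S_4 = 8 + -3*4 = -4
The first 5 terms are: [8, 5, 2, -1, -4]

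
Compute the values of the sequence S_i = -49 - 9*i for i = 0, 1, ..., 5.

This is an arithmetic sequence.
i=0: S_0 = -49 + -9*0 = -49
i=1: S_1 = -49 + -9*1 = -58
i=2: S_2 = -49 + -9*2 = -67
i=3: S_3 = -49 + -9*3 = -76
i=4: S_4 = -49 + -9*4 = -85
i=5: S_5 = -49 + -9*5 = -94
The first 6 terms are: [-49, -58, -67, -76, -85, -94]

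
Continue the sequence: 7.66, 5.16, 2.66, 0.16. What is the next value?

Differences: 5.16 - 7.66 = -2.5
This is an arithmetic sequence with common difference d = -2.5.
Next term = 0.16 + -2.5 = -2.34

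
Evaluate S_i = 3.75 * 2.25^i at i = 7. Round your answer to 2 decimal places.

S_7 = 3.75 * 2.25^7 ≈ 3.75 * 291.9293 ≈ 1094.73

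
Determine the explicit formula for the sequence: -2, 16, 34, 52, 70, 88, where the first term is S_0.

Check differences: 16 - -2 = 18
34 - 16 = 18
Common difference d = 18.
First term a = -2.
Formula: S_i = -2 + 18*i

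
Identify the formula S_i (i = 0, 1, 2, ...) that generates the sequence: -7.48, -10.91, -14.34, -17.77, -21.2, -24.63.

Check differences: -10.91 - -7.48 = -3.43
-14.34 - -10.91 = -3.43
Common difference d = -3.43.
First term a = -7.48.
Formula: S_i = -7.48 - 3.43*i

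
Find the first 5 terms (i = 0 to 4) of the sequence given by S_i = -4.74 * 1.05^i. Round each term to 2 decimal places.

This is a geometric sequence.
i=0: S_0 = -4.74 * 1.05^0 = -4.74
i=1: S_1 = -4.74 * 1.05^1 ≈ -4.98
i=2: S_2 = -4.74 * 1.05^2 ≈ -5.23
i=3: S_3 = -4.74 * 1.05^3 ≈ -5.49
i=4: S_4 = -4.74 * 1.05^4 ≈ -5.76
The first 5 terms are: [-4.74, -4.98, -5.23, -5.49, -5.76]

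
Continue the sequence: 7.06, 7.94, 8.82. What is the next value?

Differences: 7.94 - 7.06 = 0.88
This is an arithmetic sequence with common difference d = 0.88.
Next term = 8.82 + 0.88 = 9.7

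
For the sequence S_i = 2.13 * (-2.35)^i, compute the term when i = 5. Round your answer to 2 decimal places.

S_5 = 2.13 * (-2.35)^5 ≈ 2.13 * -71.6703 ≈ -152.66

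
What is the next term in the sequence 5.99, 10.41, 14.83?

Differences: 10.41 - 5.99 = 4.42
This is an arithmetic sequence with common difference d = 4.42.
Next term = 14.83 + 4.42 = 19.25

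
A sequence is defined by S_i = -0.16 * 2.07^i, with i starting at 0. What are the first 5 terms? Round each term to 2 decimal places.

This is a geometric sequence.
i=0: S_0 = -0.16 * 2.07^0 = -0.16
i=1: S_1 = -0.16 * 2.07^1 ≈ -0.33
i=2: S_2 = -0.16 * 2.07^2 ≈ -0.69
i=3: S_3 = -0.16 * 2.07^3 ≈ -1.42
i=4: S_4 = -0.16 * 2.07^4 ≈ -2.94
The first 5 terms are: [-0.16, -0.33, -0.69, -1.42, -2.94]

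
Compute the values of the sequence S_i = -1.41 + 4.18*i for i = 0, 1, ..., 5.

This is an arithmetic sequence.
i=0: S_0 = -1.41 + 4.18*0 = -1.41
i=1: S_1 = -1.41 + 4.18*1 = 2.77
i=2: S_2 = -1.41 + 4.18*2 = 6.95
i=3: S_3 = -1.41 + 4.18*3 = 11.13
i=4: S_4 = -1.41 + 4.18*4 = 15.31
i=5: S_5 = -1.41 + 4.18*5 = 19.49
The first 6 terms are: [-1.41, 2.77, 6.95, 11.13, 15.31, 19.49]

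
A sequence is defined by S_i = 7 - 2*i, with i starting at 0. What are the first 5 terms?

This is an arithmetic sequence.
i=0: S_0 = 7 + -2*0 = 7
i=1: S_1 = 7 + -2*1 = 5
i=2: S_2 = 7 + -2*2 = 3
i=3: S_3 = 7 + -2*3 = 1
i=4: S_4 = 7 + -2*4 = -1
The first 5 terms are: [7, 5, 3, 1, -1]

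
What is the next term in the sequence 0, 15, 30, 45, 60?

Differences: 15 - 0 = 15
This is an arithmetic sequence with common difference d = 15.
Next term = 60 + 15 = 75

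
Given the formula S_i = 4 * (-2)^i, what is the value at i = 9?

S_9 = 4 * (-2)^9 = 4 * -512 = -2048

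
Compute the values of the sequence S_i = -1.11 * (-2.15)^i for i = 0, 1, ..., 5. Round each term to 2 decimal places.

This is a geometric sequence.
i=0: S_0 = -1.11 * (-2.15)^0 = -1.11
i=1: S_1 = -1.11 * (-2.15)^1 ≈ 2.39
i=2: S_2 = -1.11 * (-2.15)^2 ≈ -5.13
i=3: S_3 = -1.11 * (-2.15)^3 ≈ 11.03
i=4: S_4 = -1.11 * (-2.15)^4 ≈ -23.72
i=5: S_5 = -1.11 * (-2.15)^5 ≈ 50.99
The first 6 terms are: [-1.11, 2.39, -5.13, 11.03, -23.72, 50.99]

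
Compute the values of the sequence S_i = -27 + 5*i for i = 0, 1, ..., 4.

This is an arithmetic sequence.
i=0: S_0 = -27 + 5*0 = -27
i=1: S_1 = -27 + 5*1 = -22
i=2: S_2 = -27 + 5*2 = -17
i=3: S_3 = -27 + 5*3 = -12
i=4: S_4 = -27 + 5*4 = -7
The first 5 terms are: [-27, -22, -17, -12, -7]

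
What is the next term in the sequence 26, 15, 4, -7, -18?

Differences: 15 - 26 = -11
This is an arithmetic sequence with common difference d = -11.
Next term = -18 + -11 = -29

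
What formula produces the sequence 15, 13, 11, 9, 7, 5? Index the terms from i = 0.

Check differences: 13 - 15 = -2
11 - 13 = -2
Common difference d = -2.
First term a = 15.
Formula: S_i = 15 - 2*i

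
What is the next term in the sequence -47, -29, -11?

Differences: -29 - -47 = 18
This is an arithmetic sequence with common difference d = 18.
Next term = -11 + 18 = 7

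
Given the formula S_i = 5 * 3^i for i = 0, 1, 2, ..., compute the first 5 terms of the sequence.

This is a geometric sequence.
i=0: S_0 = 5 * 3^0 = 5
i=1: S_1 = 5 * 3^1 = 15
i=2: S_2 = 5 * 3^2 = 45
i=3: S_3 = 5 * 3^3 = 135
i=4: S_4 = 5 * 3^4 = 405
The first 5 terms are: [5, 15, 45, 135, 405]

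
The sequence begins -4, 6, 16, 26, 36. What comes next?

Differences: 6 - -4 = 10
This is an arithmetic sequence with common difference d = 10.
Next term = 36 + 10 = 46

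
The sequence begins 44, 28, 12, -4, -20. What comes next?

Differences: 28 - 44 = -16
This is an arithmetic sequence with common difference d = -16.
Next term = -20 + -16 = -36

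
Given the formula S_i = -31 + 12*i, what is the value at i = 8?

S_8 = -31 + 12*8 = -31 + 96 = 65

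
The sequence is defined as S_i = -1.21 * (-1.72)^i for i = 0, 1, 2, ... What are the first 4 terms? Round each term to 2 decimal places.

This is a geometric sequence.
i=0: S_0 = -1.21 * (-1.72)^0 = -1.21
i=1: S_1 = -1.21 * (-1.72)^1 ≈ 2.08
i=2: S_2 = -1.21 * (-1.72)^2 ≈ -3.58
i=3: S_3 = -1.21 * (-1.72)^3 ≈ 6.16
The first 4 terms are: [-1.21, 2.08, -3.58, 6.16]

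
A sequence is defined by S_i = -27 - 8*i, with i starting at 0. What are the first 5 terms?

This is an arithmetic sequence.
i=0: S_0 = -27 + -8*0 = -27
i=1: S_1 = -27 + -8*1 = -35
i=2: S_2 = -27 + -8*2 = -43
i=3: S_3 = -27 + -8*3 = -51
i=4: S_4 = -27 + -8*4 = -59
The first 5 terms are: [-27, -35, -43, -51, -59]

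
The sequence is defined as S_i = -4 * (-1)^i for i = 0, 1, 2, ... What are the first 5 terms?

This is a geometric sequence.
i=0: S_0 = -4 * (-1)^0 = -4
i=1: S_1 = -4 * (-1)^1 = 4
i=2: S_2 = -4 * (-1)^2 = -4
i=3: S_3 = -4 * (-1)^3 = 4
i=4: S_4 = -4 * (-1)^4 = -4
The first 5 terms are: [-4, 4, -4, 4, -4]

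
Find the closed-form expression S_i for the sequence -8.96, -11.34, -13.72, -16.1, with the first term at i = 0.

Check differences: -11.34 - -8.96 = -2.38
-13.72 - -11.34 = -2.38
Common difference d = -2.38.
First term a = -8.96.
Formula: S_i = -8.96 - 2.38*i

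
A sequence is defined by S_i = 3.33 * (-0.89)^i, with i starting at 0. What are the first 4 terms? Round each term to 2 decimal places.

This is a geometric sequence.
i=0: S_0 = 3.33 * (-0.89)^0 = 3.33
i=1: S_1 = 3.33 * (-0.89)^1 ≈ -2.96
i=2: S_2 = 3.33 * (-0.89)^2 ≈ 2.64
i=3: S_3 = 3.33 * (-0.89)^3 ≈ -2.35
The first 4 terms are: [3.33, -2.96, 2.64, -2.35]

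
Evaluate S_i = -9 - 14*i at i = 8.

S_8 = -9 + -14*8 = -9 + -112 = -121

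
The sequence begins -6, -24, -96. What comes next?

Ratios: -24 / -6 = 4.0
This is a geometric sequence with common ratio r = 4.
Next term = -96 * 4 = -384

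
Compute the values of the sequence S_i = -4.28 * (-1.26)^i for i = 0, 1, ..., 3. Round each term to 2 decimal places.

This is a geometric sequence.
i=0: S_0 = -4.28 * (-1.26)^0 = -4.28
i=1: S_1 = -4.28 * (-1.26)^1 ≈ 5.39
i=2: S_2 = -4.28 * (-1.26)^2 ≈ -6.79
i=3: S_3 = -4.28 * (-1.26)^3 ≈ 8.56
The first 4 terms are: [-4.28, 5.39, -6.79, 8.56]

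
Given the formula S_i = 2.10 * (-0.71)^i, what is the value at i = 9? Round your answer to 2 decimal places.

S_9 = 2.1 * (-0.71)^9 ≈ 2.1 * -0.0458 ≈ -0.1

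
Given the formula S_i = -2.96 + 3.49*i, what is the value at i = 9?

S_9 = -2.96 + 3.49*9 = -2.96 + 31.41 = 28.45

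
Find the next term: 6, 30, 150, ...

Ratios: 30 / 6 = 5.0
This is a geometric sequence with common ratio r = 5.
Next term = 150 * 5 = 750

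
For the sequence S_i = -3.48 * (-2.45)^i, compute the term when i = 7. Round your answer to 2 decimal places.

S_7 = -3.48 * (-2.45)^7 ≈ -3.48 * -529.8618 ≈ 1843.92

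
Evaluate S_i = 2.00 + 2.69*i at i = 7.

S_7 = 2.0 + 2.69*7 = 2.0 + 18.83 = 20.83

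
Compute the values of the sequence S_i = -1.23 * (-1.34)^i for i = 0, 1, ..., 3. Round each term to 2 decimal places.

This is a geometric sequence.
i=0: S_0 = -1.23 * (-1.34)^0 = -1.23
i=1: S_1 = -1.23 * (-1.34)^1 ≈ 1.65
i=2: S_2 = -1.23 * (-1.34)^2 ≈ -2.21
i=3: S_3 = -1.23 * (-1.34)^3 ≈ 2.96
The first 4 terms are: [-1.23, 1.65, -2.21, 2.96]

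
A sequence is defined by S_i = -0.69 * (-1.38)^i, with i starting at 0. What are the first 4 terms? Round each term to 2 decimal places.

This is a geometric sequence.
i=0: S_0 = -0.69 * (-1.38)^0 = -0.69
i=1: S_1 = -0.69 * (-1.38)^1 ≈ 0.95
i=2: S_2 = -0.69 * (-1.38)^2 ≈ -1.31
i=3: S_3 = -0.69 * (-1.38)^3 ≈ 1.81
The first 4 terms are: [-0.69, 0.95, -1.31, 1.81]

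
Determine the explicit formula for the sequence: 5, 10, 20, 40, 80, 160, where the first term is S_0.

Check ratios: 10 / 5 = 2.0
Common ratio r = 2.
First term a = 5.
Formula: S_i = 5 * 2^i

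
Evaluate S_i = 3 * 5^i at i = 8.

S_8 = 3 * 5^8 = 3 * 390625 = 1171875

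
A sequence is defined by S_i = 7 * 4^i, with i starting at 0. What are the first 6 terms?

This is a geometric sequence.
i=0: S_0 = 7 * 4^0 = 7
i=1: S_1 = 7 * 4^1 = 28
i=2: S_2 = 7 * 4^2 = 112
i=3: S_3 = 7 * 4^3 = 448
i=4: S_4 = 7 * 4^4 = 1792
i=5: S_5 = 7 * 4^5 = 7168
The first 6 terms are: [7, 28, 112, 448, 1792, 7168]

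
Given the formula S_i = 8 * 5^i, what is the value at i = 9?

S_9 = 8 * 5^9 = 8 * 1953125 = 15625000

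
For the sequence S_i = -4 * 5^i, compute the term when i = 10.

S_10 = -4 * 5^10 = -4 * 9765625 = -39062500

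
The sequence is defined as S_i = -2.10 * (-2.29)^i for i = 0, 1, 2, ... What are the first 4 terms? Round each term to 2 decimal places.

This is a geometric sequence.
i=0: S_0 = -2.1 * (-2.29)^0 = -2.1
i=1: S_1 = -2.1 * (-2.29)^1 ≈ 4.81
i=2: S_2 = -2.1 * (-2.29)^2 ≈ -11.01
i=3: S_3 = -2.1 * (-2.29)^3 ≈ 25.22
The first 4 terms are: [-2.1, 4.81, -11.01, 25.22]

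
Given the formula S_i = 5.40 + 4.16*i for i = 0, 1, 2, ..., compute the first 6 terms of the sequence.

This is an arithmetic sequence.
i=0: S_0 = 5.4 + 4.16*0 = 5.4
i=1: S_1 = 5.4 + 4.16*1 = 9.56
i=2: S_2 = 5.4 + 4.16*2 = 13.72
i=3: S_3 = 5.4 + 4.16*3 = 17.88
i=4: S_4 = 5.4 + 4.16*4 = 22.04
i=5: S_5 = 5.4 + 4.16*5 = 26.2
The first 6 terms are: [5.4, 9.56, 13.72, 17.88, 22.04, 26.2]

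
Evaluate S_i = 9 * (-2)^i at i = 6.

S_6 = 9 * (-2)^6 = 9 * 64 = 576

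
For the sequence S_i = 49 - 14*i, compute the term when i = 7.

S_7 = 49 + -14*7 = 49 + -98 = -49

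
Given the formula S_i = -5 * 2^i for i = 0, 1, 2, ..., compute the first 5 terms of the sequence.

This is a geometric sequence.
i=0: S_0 = -5 * 2^0 = -5
i=1: S_1 = -5 * 2^1 = -10
i=2: S_2 = -5 * 2^2 = -20
i=3: S_3 = -5 * 2^3 = -40
i=4: S_4 = -5 * 2^4 = -80
The first 5 terms are: [-5, -10, -20, -40, -80]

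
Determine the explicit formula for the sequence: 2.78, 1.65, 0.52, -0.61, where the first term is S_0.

Check differences: 1.65 - 2.78 = -1.13
0.52 - 1.65 = -1.13
Common difference d = -1.13.
First term a = 2.78.
Formula: S_i = 2.78 - 1.13*i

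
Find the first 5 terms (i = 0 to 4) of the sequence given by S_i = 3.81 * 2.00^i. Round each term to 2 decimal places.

This is a geometric sequence.
i=0: S_0 = 3.81 * 2.0^0 = 3.81
i=1: S_1 = 3.81 * 2.0^1 = 7.62
i=2: S_2 = 3.81 * 2.0^2 = 15.24
i=3: S_3 = 3.81 * 2.0^3 = 30.48
i=4: S_4 = 3.81 * 2.0^4 = 60.96
The first 5 terms are: [3.81, 7.62, 15.24, 30.48, 60.96]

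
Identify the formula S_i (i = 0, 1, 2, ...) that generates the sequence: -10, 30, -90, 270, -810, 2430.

Check ratios: 30 / -10 = -3.0
Common ratio r = -3.
First term a = -10.
Formula: S_i = -10 * (-3)^i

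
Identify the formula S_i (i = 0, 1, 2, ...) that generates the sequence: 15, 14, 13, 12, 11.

Check differences: 14 - 15 = -1
13 - 14 = -1
Common difference d = -1.
First term a = 15.
Formula: S_i = 15 - 1*i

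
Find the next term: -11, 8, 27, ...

Differences: 8 - -11 = 19
This is an arithmetic sequence with common difference d = 19.
Next term = 27 + 19 = 46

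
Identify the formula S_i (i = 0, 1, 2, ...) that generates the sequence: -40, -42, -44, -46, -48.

Check differences: -42 - -40 = -2
-44 - -42 = -2
Common difference d = -2.
First term a = -40.
Formula: S_i = -40 - 2*i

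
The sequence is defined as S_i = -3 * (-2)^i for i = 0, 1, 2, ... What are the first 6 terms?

This is a geometric sequence.
i=0: S_0 = -3 * (-2)^0 = -3
i=1: S_1 = -3 * (-2)^1 = 6
i=2: S_2 = -3 * (-2)^2 = -12
i=3: S_3 = -3 * (-2)^3 = 24
i=4: S_4 = -3 * (-2)^4 = -48
i=5: S_5 = -3 * (-2)^5 = 96
The first 6 terms are: [-3, 6, -12, 24, -48, 96]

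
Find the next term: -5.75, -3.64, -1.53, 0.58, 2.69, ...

Differences: -3.64 - -5.75 = 2.11
This is an arithmetic sequence with common difference d = 2.11.
Next term = 2.69 + 2.11 = 4.8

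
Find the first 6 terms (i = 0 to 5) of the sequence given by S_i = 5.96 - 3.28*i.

This is an arithmetic sequence.
i=0: S_0 = 5.96 + -3.28*0 = 5.96
i=1: S_1 = 5.96 + -3.28*1 = 2.68
i=2: S_2 = 5.96 + -3.28*2 = -0.6
i=3: S_3 = 5.96 + -3.28*3 = -3.88
i=4: S_4 = 5.96 + -3.28*4 = -7.16
i=5: S_5 = 5.96 + -3.28*5 = -10.44
The first 6 terms are: [5.96, 2.68, -0.6, -3.88, -7.16, -10.44]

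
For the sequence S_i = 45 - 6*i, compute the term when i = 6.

S_6 = 45 + -6*6 = 45 + -36 = 9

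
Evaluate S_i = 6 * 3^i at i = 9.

S_9 = 6 * 3^9 = 6 * 19683 = 118098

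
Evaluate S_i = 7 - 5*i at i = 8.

S_8 = 7 + -5*8 = 7 + -40 = -33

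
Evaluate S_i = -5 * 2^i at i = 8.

S_8 = -5 * 2^8 = -5 * 256 = -1280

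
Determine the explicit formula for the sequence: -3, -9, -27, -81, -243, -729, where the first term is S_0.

Check ratios: -9 / -3 = 3.0
Common ratio r = 3.
First term a = -3.
Formula: S_i = -3 * 3^i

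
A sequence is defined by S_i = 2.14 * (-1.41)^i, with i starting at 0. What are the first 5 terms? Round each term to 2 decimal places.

This is a geometric sequence.
i=0: S_0 = 2.14 * (-1.41)^0 = 2.14
i=1: S_1 = 2.14 * (-1.41)^1 ≈ -3.02
i=2: S_2 = 2.14 * (-1.41)^2 ≈ 4.25
i=3: S_3 = 2.14 * (-1.41)^3 ≈ -6.0
i=4: S_4 = 2.14 * (-1.41)^4 ≈ 8.46
The first 5 terms are: [2.14, -3.02, 4.25, -6.0, 8.46]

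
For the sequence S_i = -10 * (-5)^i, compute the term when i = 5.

S_5 = -10 * (-5)^5 = -10 * -3125 = 31250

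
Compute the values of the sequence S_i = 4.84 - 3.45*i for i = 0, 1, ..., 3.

This is an arithmetic sequence.
i=0: S_0 = 4.84 + -3.45*0 = 4.84
i=1: S_1 = 4.84 + -3.45*1 = 1.39
i=2: S_2 = 4.84 + -3.45*2 = -2.06
i=3: S_3 = 4.84 + -3.45*3 = -5.51
The first 4 terms are: [4.84, 1.39, -2.06, -5.51]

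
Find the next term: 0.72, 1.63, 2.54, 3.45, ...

Differences: 1.63 - 0.72 = 0.91
This is an arithmetic sequence with common difference d = 0.91.
Next term = 3.45 + 0.91 = 4.36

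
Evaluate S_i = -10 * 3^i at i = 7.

S_7 = -10 * 3^7 = -10 * 2187 = -21870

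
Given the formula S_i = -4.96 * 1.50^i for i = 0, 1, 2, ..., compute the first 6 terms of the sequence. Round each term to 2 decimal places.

This is a geometric sequence.
i=0: S_0 = -4.96 * 1.5^0 = -4.96
i=1: S_1 = -4.96 * 1.5^1 = -7.44
i=2: S_2 = -4.96 * 1.5^2 = -11.16
i=3: S_3 = -4.96 * 1.5^3 = -16.74
i=4: S_4 = -4.96 * 1.5^4 = -25.11
i=5: S_5 = -4.96 * 1.5^5 ≈ -37.67
The first 6 terms are: [-4.96, -7.44, -11.16, -16.74, -25.11, -37.67]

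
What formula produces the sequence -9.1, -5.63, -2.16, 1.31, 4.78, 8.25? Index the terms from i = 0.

Check differences: -5.63 - -9.1 = 3.47
-2.16 - -5.63 = 3.47
Common difference d = 3.47.
First term a = -9.1.
Formula: S_i = -9.10 + 3.47*i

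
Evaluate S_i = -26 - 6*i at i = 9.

S_9 = -26 + -6*9 = -26 + -54 = -80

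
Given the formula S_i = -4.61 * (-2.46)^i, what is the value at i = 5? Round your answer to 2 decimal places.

S_5 = -4.61 * (-2.46)^5 ≈ -4.61 * -90.0898 ≈ 415.31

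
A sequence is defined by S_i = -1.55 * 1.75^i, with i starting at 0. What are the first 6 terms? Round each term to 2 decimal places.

This is a geometric sequence.
i=0: S_0 = -1.55 * 1.75^0 = -1.55
i=1: S_1 = -1.55 * 1.75^1 ≈ -2.71
i=2: S_2 = -1.55 * 1.75^2 ≈ -4.75
i=3: S_3 = -1.55 * 1.75^3 ≈ -8.31
i=4: S_4 = -1.55 * 1.75^4 ≈ -14.54
i=5: S_5 = -1.55 * 1.75^5 ≈ -25.44
The first 6 terms are: [-1.55, -2.71, -4.75, -8.31, -14.54, -25.44]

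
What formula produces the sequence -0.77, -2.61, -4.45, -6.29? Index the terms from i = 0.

Check differences: -2.61 - -0.77 = -1.84
-4.45 - -2.61 = -1.84
Common difference d = -1.84.
First term a = -0.77.
Formula: S_i = -0.77 - 1.84*i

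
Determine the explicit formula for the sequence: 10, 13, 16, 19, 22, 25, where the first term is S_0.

Check differences: 13 - 10 = 3
16 - 13 = 3
Common difference d = 3.
First term a = 10.
Formula: S_i = 10 + 3*i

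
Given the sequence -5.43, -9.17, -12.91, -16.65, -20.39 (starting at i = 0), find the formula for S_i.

Check differences: -9.17 - -5.43 = -3.74
-12.91 - -9.17 = -3.74
Common difference d = -3.74.
First term a = -5.43.
Formula: S_i = -5.43 - 3.74*i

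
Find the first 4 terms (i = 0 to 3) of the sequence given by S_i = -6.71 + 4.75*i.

This is an arithmetic sequence.
i=0: S_0 = -6.71 + 4.75*0 = -6.71
i=1: S_1 = -6.71 + 4.75*1 = -1.96
i=2: S_2 = -6.71 + 4.75*2 = 2.79
i=3: S_3 = -6.71 + 4.75*3 = 7.54
The first 4 terms are: [-6.71, -1.96, 2.79, 7.54]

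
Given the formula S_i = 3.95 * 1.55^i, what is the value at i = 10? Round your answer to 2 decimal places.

S_10 = 3.95 * 1.55^10 ≈ 3.95 * 80.0418 ≈ 316.17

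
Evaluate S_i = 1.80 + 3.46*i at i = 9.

S_9 = 1.8 + 3.46*9 = 1.8 + 31.14 = 32.94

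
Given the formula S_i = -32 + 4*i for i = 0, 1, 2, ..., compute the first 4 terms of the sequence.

This is an arithmetic sequence.
i=0: S_0 = -32 + 4*0 = -32
i=1: S_1 = -32 + 4*1 = -28
i=2: S_2 = -32 + 4*2 = -24
i=3: S_3 = -32 + 4*3 = -20
The first 4 terms are: [-32, -28, -24, -20]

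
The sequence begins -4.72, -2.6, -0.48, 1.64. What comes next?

Differences: -2.6 - -4.72 = 2.12
This is an arithmetic sequence with common difference d = 2.12.
Next term = 1.64 + 2.12 = 3.76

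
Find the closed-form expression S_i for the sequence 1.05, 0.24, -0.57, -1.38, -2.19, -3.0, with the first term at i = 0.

Check differences: 0.24 - 1.05 = -0.81
-0.57 - 0.24 = -0.81
Common difference d = -0.81.
First term a = 1.05.
Formula: S_i = 1.05 - 0.81*i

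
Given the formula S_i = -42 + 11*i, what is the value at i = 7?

S_7 = -42 + 11*7 = -42 + 77 = 35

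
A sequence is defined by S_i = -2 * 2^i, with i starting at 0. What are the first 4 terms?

This is a geometric sequence.
i=0: S_0 = -2 * 2^0 = -2
i=1: S_1 = -2 * 2^1 = -4
i=2: S_2 = -2 * 2^2 = -8
i=3: S_3 = -2 * 2^3 = -16
The first 4 terms are: [-2, -4, -8, -16]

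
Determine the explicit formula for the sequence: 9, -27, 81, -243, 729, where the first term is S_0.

Check ratios: -27 / 9 = -3.0
Common ratio r = -3.
First term a = 9.
Formula: S_i = 9 * (-3)^i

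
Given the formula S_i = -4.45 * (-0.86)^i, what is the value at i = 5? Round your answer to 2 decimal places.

S_5 = -4.45 * (-0.86)^5 ≈ -4.45 * -0.4704 ≈ 2.09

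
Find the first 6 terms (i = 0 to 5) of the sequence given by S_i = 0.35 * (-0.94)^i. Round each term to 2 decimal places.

This is a geometric sequence.
i=0: S_0 = 0.35 * (-0.94)^0 = 0.35
i=1: S_1 = 0.35 * (-0.94)^1 ≈ -0.33
i=2: S_2 = 0.35 * (-0.94)^2 ≈ 0.31
i=3: S_3 = 0.35 * (-0.94)^3 ≈ -0.29
i=4: S_4 = 0.35 * (-0.94)^4 ≈ 0.27
i=5: S_5 = 0.35 * (-0.94)^5 ≈ -0.26
The first 6 terms are: [0.35, -0.33, 0.31, -0.29, 0.27, -0.26]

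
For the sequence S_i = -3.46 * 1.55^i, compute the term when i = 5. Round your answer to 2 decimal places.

S_5 = -3.46 * 1.55^5 ≈ -3.46 * 8.9466 ≈ -30.96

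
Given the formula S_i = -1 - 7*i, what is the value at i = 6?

S_6 = -1 + -7*6 = -1 + -42 = -43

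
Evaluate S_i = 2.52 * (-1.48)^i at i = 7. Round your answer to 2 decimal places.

S_7 = 2.52 * (-1.48)^7 ≈ 2.52 * -15.5536 ≈ -39.2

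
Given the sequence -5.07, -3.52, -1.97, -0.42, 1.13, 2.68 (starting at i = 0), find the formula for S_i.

Check differences: -3.52 - -5.07 = 1.55
-1.97 - -3.52 = 1.55
Common difference d = 1.55.
First term a = -5.07.
Formula: S_i = -5.07 + 1.55*i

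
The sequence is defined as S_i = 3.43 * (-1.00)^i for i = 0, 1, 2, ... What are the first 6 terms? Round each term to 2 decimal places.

This is a geometric sequence.
i=0: S_0 = 3.43 * (-1.0)^0 = 3.43
i=1: S_1 = 3.43 * (-1.0)^1 = -3.43
i=2: S_2 = 3.43 * (-1.0)^2 = 3.43
i=3: S_3 = 3.43 * (-1.0)^3 = -3.43
i=4: S_4 = 3.43 * (-1.0)^4 = 3.43
i=5: S_5 = 3.43 * (-1.0)^5 = -3.43
The first 6 terms are: [3.43, -3.43, 3.43, -3.43, 3.43, -3.43]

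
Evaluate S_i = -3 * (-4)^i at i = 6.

S_6 = -3 * (-4)^6 = -3 * 4096 = -12288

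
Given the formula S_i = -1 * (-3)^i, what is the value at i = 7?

S_7 = -1 * (-3)^7 = -1 * -2187 = 2187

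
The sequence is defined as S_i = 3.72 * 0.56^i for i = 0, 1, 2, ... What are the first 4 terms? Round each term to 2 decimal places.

This is a geometric sequence.
i=0: S_0 = 3.72 * 0.56^0 = 3.72
i=1: S_1 = 3.72 * 0.56^1 ≈ 2.08
i=2: S_2 = 3.72 * 0.56^2 ≈ 1.17
i=3: S_3 = 3.72 * 0.56^3 ≈ 0.65
The first 4 terms are: [3.72, 2.08, 1.17, 0.65]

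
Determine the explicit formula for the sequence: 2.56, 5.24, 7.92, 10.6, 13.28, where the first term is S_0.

Check differences: 5.24 - 2.56 = 2.68
7.92 - 5.24 = 2.68
Common difference d = 2.68.
First term a = 2.56.
Formula: S_i = 2.56 + 2.68*i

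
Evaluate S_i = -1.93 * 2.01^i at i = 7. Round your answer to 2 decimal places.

S_7 = -1.93 * 2.01^7 ≈ -1.93 * 132.5478 ≈ -255.82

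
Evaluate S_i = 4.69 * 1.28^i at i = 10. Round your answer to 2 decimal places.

S_10 = 4.69 * 1.28^10 ≈ 4.69 * 11.8059 ≈ 55.37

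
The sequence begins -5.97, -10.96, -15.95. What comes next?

Differences: -10.96 - -5.97 = -4.99
This is an arithmetic sequence with common difference d = -4.99.
Next term = -15.95 + -4.99 = -20.94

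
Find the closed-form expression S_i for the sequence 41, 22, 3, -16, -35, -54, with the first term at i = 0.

Check differences: 22 - 41 = -19
3 - 22 = -19
Common difference d = -19.
First term a = 41.
Formula: S_i = 41 - 19*i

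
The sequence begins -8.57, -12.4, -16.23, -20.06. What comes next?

Differences: -12.4 - -8.57 = -3.83
This is an arithmetic sequence with common difference d = -3.83.
Next term = -20.06 + -3.83 = -23.89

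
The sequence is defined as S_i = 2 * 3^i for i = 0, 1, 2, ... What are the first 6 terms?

This is a geometric sequence.
i=0: S_0 = 2 * 3^0 = 2
i=1: S_1 = 2 * 3^1 = 6
i=2: S_2 = 2 * 3^2 = 18
i=3: S_3 = 2 * 3^3 = 54
i=4: S_4 = 2 * 3^4 = 162
i=5: S_5 = 2 * 3^5 = 486
The first 6 terms are: [2, 6, 18, 54, 162, 486]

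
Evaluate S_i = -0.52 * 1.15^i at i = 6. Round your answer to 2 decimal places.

S_6 = -0.52 * 1.15^6 ≈ -0.52 * 2.3131 ≈ -1.2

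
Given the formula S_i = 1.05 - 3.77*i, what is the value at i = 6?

S_6 = 1.05 + -3.77*6 = 1.05 + -22.62 = -21.57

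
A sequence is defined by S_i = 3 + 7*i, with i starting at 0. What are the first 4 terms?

This is an arithmetic sequence.
i=0: S_0 = 3 + 7*0 = 3
i=1: S_1 = 3 + 7*1 = 10
i=2: S_2 = 3 + 7*2 = 17
i=3: S_3 = 3 + 7*3 = 24
The first 4 terms are: [3, 10, 17, 24]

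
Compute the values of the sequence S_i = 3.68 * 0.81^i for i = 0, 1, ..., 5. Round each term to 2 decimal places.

This is a geometric sequence.
i=0: S_0 = 3.68 * 0.81^0 = 3.68
i=1: S_1 = 3.68 * 0.81^1 ≈ 2.98
i=2: S_2 = 3.68 * 0.81^2 ≈ 2.41
i=3: S_3 = 3.68 * 0.81^3 ≈ 1.96
i=4: S_4 = 3.68 * 0.81^4 ≈ 1.58
i=5: S_5 = 3.68 * 0.81^5 ≈ 1.28
The first 6 terms are: [3.68, 2.98, 2.41, 1.96, 1.58, 1.28]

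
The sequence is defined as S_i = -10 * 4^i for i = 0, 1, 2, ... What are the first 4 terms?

This is a geometric sequence.
i=0: S_0 = -10 * 4^0 = -10
i=1: S_1 = -10 * 4^1 = -40
i=2: S_2 = -10 * 4^2 = -160
i=3: S_3 = -10 * 4^3 = -640
The first 4 terms are: [-10, -40, -160, -640]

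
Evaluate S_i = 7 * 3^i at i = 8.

S_8 = 7 * 3^8 = 7 * 6561 = 45927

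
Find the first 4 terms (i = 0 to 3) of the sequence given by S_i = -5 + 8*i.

This is an arithmetic sequence.
i=0: S_0 = -5 + 8*0 = -5
i=1: S_1 = -5 + 8*1 = 3
i=2: S_2 = -5 + 8*2 = 11
i=3: S_3 = -5 + 8*3 = 19
The first 4 terms are: [-5, 3, 11, 19]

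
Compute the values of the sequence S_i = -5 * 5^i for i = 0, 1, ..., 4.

This is a geometric sequence.
i=0: S_0 = -5 * 5^0 = -5
i=1: S_1 = -5 * 5^1 = -25
i=2: S_2 = -5 * 5^2 = -125
i=3: S_3 = -5 * 5^3 = -625
i=4: S_4 = -5 * 5^4 = -3125
The first 5 terms are: [-5, -25, -125, -625, -3125]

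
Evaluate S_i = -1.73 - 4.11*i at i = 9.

S_9 = -1.73 + -4.11*9 = -1.73 + -36.99 = -38.72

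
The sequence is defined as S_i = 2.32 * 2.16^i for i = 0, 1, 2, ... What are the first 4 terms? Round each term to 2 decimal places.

This is a geometric sequence.
i=0: S_0 = 2.32 * 2.16^0 = 2.32
i=1: S_1 = 2.32 * 2.16^1 ≈ 5.01
i=2: S_2 = 2.32 * 2.16^2 ≈ 10.82
i=3: S_3 = 2.32 * 2.16^3 ≈ 23.38
The first 4 terms are: [2.32, 5.01, 10.82, 23.38]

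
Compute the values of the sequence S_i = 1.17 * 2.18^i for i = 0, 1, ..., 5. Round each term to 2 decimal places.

This is a geometric sequence.
i=0: S_0 = 1.17 * 2.18^0 = 1.17
i=1: S_1 = 1.17 * 2.18^1 ≈ 2.55
i=2: S_2 = 1.17 * 2.18^2 ≈ 5.56
i=3: S_3 = 1.17 * 2.18^3 ≈ 12.12
i=4: S_4 = 1.17 * 2.18^4 ≈ 26.42
i=5: S_5 = 1.17 * 2.18^5 ≈ 57.61
The first 6 terms are: [1.17, 2.55, 5.56, 12.12, 26.42, 57.61]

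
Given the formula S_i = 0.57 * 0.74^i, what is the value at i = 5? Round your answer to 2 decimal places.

S_5 = 0.57 * 0.74^5 ≈ 0.57 * 0.2219 ≈ 0.13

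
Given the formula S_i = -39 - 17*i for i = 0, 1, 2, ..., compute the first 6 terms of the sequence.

This is an arithmetic sequence.
i=0: S_0 = -39 + -17*0 = -39
i=1: S_1 = -39 + -17*1 = -56
i=2: S_2 = -39 + -17*2 = -73
i=3: S_3 = -39 + -17*3 = -90
i=4: S_4 = -39 + -17*4 = -107
i=5: S_5 = -39 + -17*5 = -124
The first 6 terms are: [-39, -56, -73, -90, -107, -124]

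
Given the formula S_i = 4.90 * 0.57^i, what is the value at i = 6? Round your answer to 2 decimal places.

S_6 = 4.9 * 0.57^6 ≈ 4.9 * 0.0343 ≈ 0.17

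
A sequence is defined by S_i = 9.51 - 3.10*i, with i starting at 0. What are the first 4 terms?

This is an arithmetic sequence.
i=0: S_0 = 9.51 + -3.1*0 = 9.51
i=1: S_1 = 9.51 + -3.1*1 = 6.41
i=2: S_2 = 9.51 + -3.1*2 = 3.31
i=3: S_3 = 9.51 + -3.1*3 = 0.21
The first 4 terms are: [9.51, 6.41, 3.31, 0.21]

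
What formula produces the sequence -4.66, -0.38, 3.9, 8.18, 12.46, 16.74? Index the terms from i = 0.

Check differences: -0.38 - -4.66 = 4.28
3.9 - -0.38 = 4.28
Common difference d = 4.28.
First term a = -4.66.
Formula: S_i = -4.66 + 4.28*i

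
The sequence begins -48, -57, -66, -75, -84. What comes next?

Differences: -57 - -48 = -9
This is an arithmetic sequence with common difference d = -9.
Next term = -84 + -9 = -93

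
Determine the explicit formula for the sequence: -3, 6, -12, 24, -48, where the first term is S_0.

Check ratios: 6 / -3 = -2.0
Common ratio r = -2.
First term a = -3.
Formula: S_i = -3 * (-2)^i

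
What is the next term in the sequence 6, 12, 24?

Ratios: 12 / 6 = 2.0
This is a geometric sequence with common ratio r = 2.
Next term = 24 * 2 = 48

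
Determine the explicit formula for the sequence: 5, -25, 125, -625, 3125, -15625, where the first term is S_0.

Check ratios: -25 / 5 = -5.0
Common ratio r = -5.
First term a = 5.
Formula: S_i = 5 * (-5)^i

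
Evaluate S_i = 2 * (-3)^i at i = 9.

S_9 = 2 * (-3)^9 = 2 * -19683 = -39366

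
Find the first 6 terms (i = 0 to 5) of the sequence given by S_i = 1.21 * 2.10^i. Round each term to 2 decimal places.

This is a geometric sequence.
i=0: S_0 = 1.21 * 2.1^0 = 1.21
i=1: S_1 = 1.21 * 2.1^1 ≈ 2.54
i=2: S_2 = 1.21 * 2.1^2 ≈ 5.34
i=3: S_3 = 1.21 * 2.1^3 ≈ 11.21
i=4: S_4 = 1.21 * 2.1^4 ≈ 23.53
i=5: S_5 = 1.21 * 2.1^5 ≈ 49.42
The first 6 terms are: [1.21, 2.54, 5.34, 11.21, 23.53, 49.42]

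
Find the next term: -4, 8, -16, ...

Ratios: 8 / -4 = -2.0
This is a geometric sequence with common ratio r = -2.
Next term = -16 * -2 = 32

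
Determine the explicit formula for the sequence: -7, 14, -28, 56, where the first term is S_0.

Check ratios: 14 / -7 = -2.0
Common ratio r = -2.
First term a = -7.
Formula: S_i = -7 * (-2)^i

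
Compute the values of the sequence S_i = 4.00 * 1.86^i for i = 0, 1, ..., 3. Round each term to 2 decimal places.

This is a geometric sequence.
i=0: S_0 = 4.0 * 1.86^0 = 4.0
i=1: S_1 = 4.0 * 1.86^1 = 7.44
i=2: S_2 = 4.0 * 1.86^2 ≈ 13.84
i=3: S_3 = 4.0 * 1.86^3 ≈ 25.74
The first 4 terms are: [4.0, 7.44, 13.84, 25.74]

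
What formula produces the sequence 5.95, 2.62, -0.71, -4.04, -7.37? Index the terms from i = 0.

Check differences: 2.62 - 5.95 = -3.33
-0.71 - 2.62 = -3.33
Common difference d = -3.33.
First term a = 5.95.
Formula: S_i = 5.95 - 3.33*i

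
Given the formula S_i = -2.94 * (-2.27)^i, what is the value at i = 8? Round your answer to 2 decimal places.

S_8 = -2.94 * (-2.27)^8 ≈ -2.94 * 705.0288 ≈ -2072.78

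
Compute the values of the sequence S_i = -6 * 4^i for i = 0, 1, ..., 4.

This is a geometric sequence.
i=0: S_0 = -6 * 4^0 = -6
i=1: S_1 = -6 * 4^1 = -24
i=2: S_2 = -6 * 4^2 = -96
i=3: S_3 = -6 * 4^3 = -384
i=4: S_4 = -6 * 4^4 = -1536
The first 5 terms are: [-6, -24, -96, -384, -1536]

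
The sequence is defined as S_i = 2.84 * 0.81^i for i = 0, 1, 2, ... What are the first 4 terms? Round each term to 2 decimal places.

This is a geometric sequence.
i=0: S_0 = 2.84 * 0.81^0 = 2.84
i=1: S_1 = 2.84 * 0.81^1 ≈ 2.3
i=2: S_2 = 2.84 * 0.81^2 ≈ 1.86
i=3: S_3 = 2.84 * 0.81^3 ≈ 1.51
The first 4 terms are: [2.84, 2.3, 1.86, 1.51]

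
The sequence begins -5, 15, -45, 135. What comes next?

Ratios: 15 / -5 = -3.0
This is a geometric sequence with common ratio r = -3.
Next term = 135 * -3 = -405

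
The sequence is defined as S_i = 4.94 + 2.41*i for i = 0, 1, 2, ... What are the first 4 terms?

This is an arithmetic sequence.
i=0: S_0 = 4.94 + 2.41*0 = 4.94
i=1: S_1 = 4.94 + 2.41*1 = 7.35
i=2: S_2 = 4.94 + 2.41*2 = 9.76
i=3: S_3 = 4.94 + 2.41*3 = 12.17
The first 4 terms are: [4.94, 7.35, 9.76, 12.17]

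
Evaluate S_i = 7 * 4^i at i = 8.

S_8 = 7 * 4^8 = 7 * 65536 = 458752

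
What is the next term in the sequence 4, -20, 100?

Ratios: -20 / 4 = -5.0
This is a geometric sequence with common ratio r = -5.
Next term = 100 * -5 = -500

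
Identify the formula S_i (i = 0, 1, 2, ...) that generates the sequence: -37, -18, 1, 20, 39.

Check differences: -18 - -37 = 19
1 - -18 = 19
Common difference d = 19.
First term a = -37.
Formula: S_i = -37 + 19*i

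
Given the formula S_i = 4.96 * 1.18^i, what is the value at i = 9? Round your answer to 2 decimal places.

S_9 = 4.96 * 1.18^9 ≈ 4.96 * 4.4355 ≈ 22.0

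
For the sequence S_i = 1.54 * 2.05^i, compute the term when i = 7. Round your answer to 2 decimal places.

S_7 = 1.54 * 2.05^7 ≈ 1.54 * 152.1518 ≈ 234.31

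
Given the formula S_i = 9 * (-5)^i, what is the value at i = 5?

S_5 = 9 * (-5)^5 = 9 * -3125 = -28125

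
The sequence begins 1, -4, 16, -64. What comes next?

Ratios: -4 / 1 = -4.0
This is a geometric sequence with common ratio r = -4.
Next term = -64 * -4 = 256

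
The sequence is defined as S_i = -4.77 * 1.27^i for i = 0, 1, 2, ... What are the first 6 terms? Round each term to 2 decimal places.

This is a geometric sequence.
i=0: S_0 = -4.77 * 1.27^0 = -4.77
i=1: S_1 = -4.77 * 1.27^1 ≈ -6.06
i=2: S_2 = -4.77 * 1.27^2 ≈ -7.69
i=3: S_3 = -4.77 * 1.27^3 ≈ -9.77
i=4: S_4 = -4.77 * 1.27^4 ≈ -12.41
i=5: S_5 = -4.77 * 1.27^5 ≈ -15.76
The first 6 terms are: [-4.77, -6.06, -7.69, -9.77, -12.41, -15.76]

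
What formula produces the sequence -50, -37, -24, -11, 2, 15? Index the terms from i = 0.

Check differences: -37 - -50 = 13
-24 - -37 = 13
Common difference d = 13.
First term a = -50.
Formula: S_i = -50 + 13*i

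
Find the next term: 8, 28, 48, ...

Differences: 28 - 8 = 20
This is an arithmetic sequence with common difference d = 20.
Next term = 48 + 20 = 68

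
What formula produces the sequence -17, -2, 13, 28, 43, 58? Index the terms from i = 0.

Check differences: -2 - -17 = 15
13 - -2 = 15
Common difference d = 15.
First term a = -17.
Formula: S_i = -17 + 15*i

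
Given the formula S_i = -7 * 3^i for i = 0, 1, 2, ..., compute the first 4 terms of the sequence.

This is a geometric sequence.
i=0: S_0 = -7 * 3^0 = -7
i=1: S_1 = -7 * 3^1 = -21
i=2: S_2 = -7 * 3^2 = -63
i=3: S_3 = -7 * 3^3 = -189
The first 4 terms are: [-7, -21, -63, -189]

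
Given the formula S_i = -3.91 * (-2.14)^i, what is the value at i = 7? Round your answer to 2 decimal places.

S_7 = -3.91 * (-2.14)^7 ≈ -3.91 * -205.54 ≈ 803.66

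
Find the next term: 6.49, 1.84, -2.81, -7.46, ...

Differences: 1.84 - 6.49 = -4.65
This is an arithmetic sequence with common difference d = -4.65.
Next term = -7.46 + -4.65 = -12.11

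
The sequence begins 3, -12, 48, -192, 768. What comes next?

Ratios: -12 / 3 = -4.0
This is a geometric sequence with common ratio r = -4.
Next term = 768 * -4 = -3072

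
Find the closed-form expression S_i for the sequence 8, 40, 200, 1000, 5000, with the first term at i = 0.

Check ratios: 40 / 8 = 5.0
Common ratio r = 5.
First term a = 8.
Formula: S_i = 8 * 5^i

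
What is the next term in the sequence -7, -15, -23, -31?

Differences: -15 - -7 = -8
This is an arithmetic sequence with common difference d = -8.
Next term = -31 + -8 = -39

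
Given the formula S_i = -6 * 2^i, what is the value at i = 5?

S_5 = -6 * 2^5 = -6 * 32 = -192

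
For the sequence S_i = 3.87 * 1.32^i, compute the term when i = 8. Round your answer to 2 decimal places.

S_8 = 3.87 * 1.32^8 ≈ 3.87 * 9.217 ≈ 35.67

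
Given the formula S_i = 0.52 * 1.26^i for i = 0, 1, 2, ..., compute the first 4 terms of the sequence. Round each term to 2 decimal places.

This is a geometric sequence.
i=0: S_0 = 0.52 * 1.26^0 = 0.52
i=1: S_1 = 0.52 * 1.26^1 ≈ 0.66
i=2: S_2 = 0.52 * 1.26^2 ≈ 0.83
i=3: S_3 = 0.52 * 1.26^3 ≈ 1.04
The first 4 terms are: [0.52, 0.66, 0.83, 1.04]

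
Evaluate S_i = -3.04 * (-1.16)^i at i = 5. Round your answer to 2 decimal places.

S_5 = -3.04 * (-1.16)^5 ≈ -3.04 * -2.10034 ≈ 6.39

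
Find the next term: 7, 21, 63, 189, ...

Ratios: 21 / 7 = 3.0
This is a geometric sequence with common ratio r = 3.
Next term = 189 * 3 = 567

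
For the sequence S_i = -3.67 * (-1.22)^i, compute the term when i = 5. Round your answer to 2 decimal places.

S_5 = -3.67 * (-1.22)^5 ≈ -3.67 * -2.7027 ≈ 9.92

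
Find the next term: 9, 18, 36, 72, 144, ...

Ratios: 18 / 9 = 2.0
This is a geometric sequence with common ratio r = 2.
Next term = 144 * 2 = 288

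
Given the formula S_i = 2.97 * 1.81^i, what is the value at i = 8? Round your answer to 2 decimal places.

S_8 = 2.97 * 1.81^8 ≈ 2.97 * 115.1937 ≈ 342.13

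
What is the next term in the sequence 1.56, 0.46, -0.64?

Differences: 0.46 - 1.56 = -1.1
This is an arithmetic sequence with common difference d = -1.1.
Next term = -0.64 + -1.1 = -1.74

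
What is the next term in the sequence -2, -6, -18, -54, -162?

Ratios: -6 / -2 = 3.0
This is a geometric sequence with common ratio r = 3.
Next term = -162 * 3 = -486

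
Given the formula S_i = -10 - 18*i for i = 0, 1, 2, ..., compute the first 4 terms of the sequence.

This is an arithmetic sequence.
i=0: S_0 = -10 + -18*0 = -10
i=1: S_1 = -10 + -18*1 = -28
i=2: S_2 = -10 + -18*2 = -46
i=3: S_3 = -10 + -18*3 = -64
The first 4 terms are: [-10, -28, -46, -64]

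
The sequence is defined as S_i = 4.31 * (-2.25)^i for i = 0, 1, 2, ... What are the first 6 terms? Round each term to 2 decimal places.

This is a geometric sequence.
i=0: S_0 = 4.31 * (-2.25)^0 = 4.31
i=1: S_1 = 4.31 * (-2.25)^1 ≈ -9.7
i=2: S_2 = 4.31 * (-2.25)^2 ≈ 21.82
i=3: S_3 = 4.31 * (-2.25)^3 ≈ -49.09
i=4: S_4 = 4.31 * (-2.25)^4 ≈ 110.46
i=5: S_5 = 4.31 * (-2.25)^5 ≈ -248.54
The first 6 terms are: [4.31, -9.7, 21.82, -49.09, 110.46, -248.54]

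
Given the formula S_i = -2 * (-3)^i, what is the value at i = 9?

S_9 = -2 * (-3)^9 = -2 * -19683 = 39366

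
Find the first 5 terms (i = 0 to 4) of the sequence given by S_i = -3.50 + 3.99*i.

This is an arithmetic sequence.
i=0: S_0 = -3.5 + 3.99*0 = -3.5
i=1: S_1 = -3.5 + 3.99*1 = 0.49
i=2: S_2 = -3.5 + 3.99*2 = 4.48
i=3: S_3 = -3.5 + 3.99*3 = 8.47
i=4: S_4 = -3.5 + 3.99*4 = 12.46
The first 5 terms are: [-3.5, 0.49, 4.48, 8.47, 12.46]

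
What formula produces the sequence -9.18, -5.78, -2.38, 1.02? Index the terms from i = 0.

Check differences: -5.78 - -9.18 = 3.4
-2.38 - -5.78 = 3.4
Common difference d = 3.4.
First term a = -9.18.
Formula: S_i = -9.18 + 3.40*i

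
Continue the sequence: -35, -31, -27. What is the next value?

Differences: -31 - -35 = 4
This is an arithmetic sequence with common difference d = 4.
Next term = -27 + 4 = -23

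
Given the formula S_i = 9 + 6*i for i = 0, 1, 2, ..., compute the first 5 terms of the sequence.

This is an arithmetic sequence.
i=0: S_0 = 9 + 6*0 = 9
i=1: S_1 = 9 + 6*1 = 15
i=2: S_2 = 9 + 6*2 = 21
i=3: S_3 = 9 + 6*3 = 27
i=4: S_4 = 9 + 6*4 = 33
The first 5 terms are: [9, 15, 21, 27, 33]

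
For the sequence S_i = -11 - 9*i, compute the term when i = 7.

S_7 = -11 + -9*7 = -11 + -63 = -74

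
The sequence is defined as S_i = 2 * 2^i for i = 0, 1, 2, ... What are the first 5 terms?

This is a geometric sequence.
i=0: S_0 = 2 * 2^0 = 2
i=1: S_1 = 2 * 2^1 = 4
i=2: S_2 = 2 * 2^2 = 8
i=3: S_3 = 2 * 2^3 = 16
i=4: S_4 = 2 * 2^4 = 32
The first 5 terms are: [2, 4, 8, 16, 32]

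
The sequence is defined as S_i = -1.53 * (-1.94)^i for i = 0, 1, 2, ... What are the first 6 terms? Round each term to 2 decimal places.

This is a geometric sequence.
i=0: S_0 = -1.53 * (-1.94)^0 = -1.53
i=1: S_1 = -1.53 * (-1.94)^1 ≈ 2.97
i=2: S_2 = -1.53 * (-1.94)^2 ≈ -5.76
i=3: S_3 = -1.53 * (-1.94)^3 ≈ 11.17
i=4: S_4 = -1.53 * (-1.94)^4 ≈ -21.67
i=5: S_5 = -1.53 * (-1.94)^5 ≈ 42.04
The first 6 terms are: [-1.53, 2.97, -5.76, 11.17, -21.67, 42.04]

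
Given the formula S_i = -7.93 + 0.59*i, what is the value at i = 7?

S_7 = -7.93 + 0.59*7 = -7.93 + 4.13 = -3.8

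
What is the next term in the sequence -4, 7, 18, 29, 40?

Differences: 7 - -4 = 11
This is an arithmetic sequence with common difference d = 11.
Next term = 40 + 11 = 51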